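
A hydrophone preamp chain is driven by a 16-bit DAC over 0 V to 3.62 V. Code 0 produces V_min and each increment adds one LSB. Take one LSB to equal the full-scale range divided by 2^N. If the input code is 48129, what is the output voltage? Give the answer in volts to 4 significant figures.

2.658 V

Span = 3.62 V. LSB = 3.62 V / 2^16.
V_out = 0 + 48129 × (3.62/65536) V
      = 0 V + 2.65849 V = 2.65849 V.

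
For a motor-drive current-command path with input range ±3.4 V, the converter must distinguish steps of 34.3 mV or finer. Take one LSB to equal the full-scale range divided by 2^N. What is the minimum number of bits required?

8 bits

The full-scale span is 3.4 − (-3.4) = 6.8 V.
6.8 V / 34.3 mV = 198.3. Since 2^7 = 128 and 2^8 = 256, N = 8.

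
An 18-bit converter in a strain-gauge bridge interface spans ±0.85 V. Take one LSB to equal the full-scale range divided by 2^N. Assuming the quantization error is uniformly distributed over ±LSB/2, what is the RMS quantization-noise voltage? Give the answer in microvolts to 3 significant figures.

1.87 µV

Range = 0.85 − (-0.85) = 1.7 V.
LSB = 1.7 V / 2^18 = 6.4850 µV.
V_rms = LSB/√12 = 6.4850 µV / √12 = 1.87 µV.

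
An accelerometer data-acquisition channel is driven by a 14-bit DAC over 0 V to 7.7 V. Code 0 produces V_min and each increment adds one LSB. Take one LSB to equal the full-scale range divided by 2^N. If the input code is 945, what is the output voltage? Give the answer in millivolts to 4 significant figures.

Full-scale range = 7.7 V. LSB = 7.7 V / 2^14.
Output = V_min + (945/16384) × range = 0 + 0.0576782 × 7.7 V
      = 0 V + 0.444122 V = 0.444122 V.

444.1 mV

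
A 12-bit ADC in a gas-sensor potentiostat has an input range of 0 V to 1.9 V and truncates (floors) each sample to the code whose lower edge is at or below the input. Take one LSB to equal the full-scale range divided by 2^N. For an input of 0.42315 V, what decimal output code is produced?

Range is 1.9 V. LSB = 1.9 V / 2^12 ≈ 463.9 µV.
V_in − V_min = 0.42315 − (0) = 0.42315 V.
Divide by LSB: 0.42315 × 4096/1.9 = 912.2223.
Truncating gives code 912.

912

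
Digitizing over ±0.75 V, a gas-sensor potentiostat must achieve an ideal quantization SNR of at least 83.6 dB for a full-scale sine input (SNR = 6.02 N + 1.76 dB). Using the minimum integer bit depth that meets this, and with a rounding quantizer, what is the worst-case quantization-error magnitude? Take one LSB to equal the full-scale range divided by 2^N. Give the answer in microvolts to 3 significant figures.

45.8 µV

The full-scale span is 0.75 − (-0.75) = 1.5 V.
Solving 6.02 N ≥ 83.6 − 1.76: N ≥ 13.595. Round up → N = 14.
One LSB is 1.5 V / 16384 = 91.553 µV.
|e|_max = LSB/2 = 45.8 µV.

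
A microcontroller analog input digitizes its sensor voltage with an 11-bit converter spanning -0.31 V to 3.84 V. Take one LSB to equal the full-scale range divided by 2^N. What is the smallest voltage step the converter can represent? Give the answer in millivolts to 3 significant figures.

2.03 mV

Full-scale range = 3.84 V − (-0.31 V) = 4.15 V.
There are 2^11 = 2048 steps.
LSB = 4.15 V ÷ 2^11 = 4.15/2048 V = 2.03 mV.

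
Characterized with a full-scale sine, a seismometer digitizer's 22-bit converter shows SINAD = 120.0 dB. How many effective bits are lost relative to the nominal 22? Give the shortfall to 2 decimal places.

N_eff = (120.0 − 1.76)/6.02 = 19.6412 bits.
Lost resolution: 22 − 19.6412 = 2.3588 bits.

2.36 bits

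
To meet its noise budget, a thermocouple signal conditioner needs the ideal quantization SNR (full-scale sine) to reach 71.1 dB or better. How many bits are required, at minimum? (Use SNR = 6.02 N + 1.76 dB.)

6.02 N + 1.76 ≥ 71.1 gives N ≥ 11.518, so the minimum integer is 12.

12 bits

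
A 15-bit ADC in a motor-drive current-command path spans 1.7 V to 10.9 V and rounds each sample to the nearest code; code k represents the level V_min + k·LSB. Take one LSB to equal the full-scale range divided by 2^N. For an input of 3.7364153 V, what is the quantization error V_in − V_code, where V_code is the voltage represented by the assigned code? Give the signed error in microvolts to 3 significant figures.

+50.6 µV

Full-scale range = 10.9 V − (1.7 V) = 9.2 V. LSB = 9.2 V / 2^15 ≈ 280.8 µV.
(V_in − V_min)/LSB = (3.7364153 − (1.7)) × 32768/9.2 = 7253.1801 → nearest code k = 7253.
Reconstructed level: 1.7 + 7253 × 9.2/32768 V = 3.7363647461 V.
Error = V_in − V_code = 3.7364153 − (3.7363647461) = +50.6 µV.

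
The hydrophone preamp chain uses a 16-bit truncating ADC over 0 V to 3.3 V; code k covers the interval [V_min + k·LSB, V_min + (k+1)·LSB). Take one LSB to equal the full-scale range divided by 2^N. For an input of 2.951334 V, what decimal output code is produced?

58611

V_FS = 3.3 V. LSB = 3.3 V / 2^16 ≈ 50.35 µV.
code = ⌊(V_in − V_min)/LSB⌋ = ⌊(V_in − V_min) × 2^16 / range⌋
     = ⌊(2.951334 − (0)) × 65536 / 3.3⌋ = ⌊2.951334 × 65536/3.3⌋
     = ⌊58611.705⌋ = 58611.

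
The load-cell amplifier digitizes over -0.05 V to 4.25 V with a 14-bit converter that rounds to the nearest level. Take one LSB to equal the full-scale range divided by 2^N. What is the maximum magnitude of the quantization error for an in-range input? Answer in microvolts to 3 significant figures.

131 µV

The full-scale span is 4.25 − (-0.05) = 4.3 V.
One LSB is 4.3 V / 16384 = 262.45 µV.
A rounding quantizer has |error| ≤ LSB/2 = 131 µV.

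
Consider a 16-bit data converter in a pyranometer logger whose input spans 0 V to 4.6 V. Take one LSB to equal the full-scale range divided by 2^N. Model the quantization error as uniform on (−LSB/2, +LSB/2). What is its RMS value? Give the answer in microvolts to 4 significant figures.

20.26 µV

Span = 4.6 V.
LSB = 4.6 V ÷ 2^16 = 4.6/65536 V = 70.1904 µV.
For a uniform distribution on [−LSB/2, +LSB/2], V_rms = LSB/√12 = 70.1904 µV/3.4641 = 20.26 µV.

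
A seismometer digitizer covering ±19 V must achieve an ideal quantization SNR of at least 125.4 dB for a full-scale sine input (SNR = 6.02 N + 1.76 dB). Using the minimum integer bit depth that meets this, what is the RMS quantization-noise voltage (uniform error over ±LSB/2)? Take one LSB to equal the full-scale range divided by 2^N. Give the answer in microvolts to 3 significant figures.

The full-scale span is 19 − (-19) = 38 V.
N ≥ (125.4 − 1.76)/6.02 = 20.538 → N_min = 21.
One LSB is 38 V / 2097152 = 18.120 µV.
RMS noise = LSB/√12 = 5.23 µV.

5.23 µV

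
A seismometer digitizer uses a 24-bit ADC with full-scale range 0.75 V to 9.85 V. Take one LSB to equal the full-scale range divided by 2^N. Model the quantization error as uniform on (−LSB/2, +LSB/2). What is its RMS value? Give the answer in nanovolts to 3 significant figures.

157 nV

Range = 9.85 − (0.75) = 9.1 V.
LSB = 9.1 V / 2^24 = 0.54240 µV.
σ_q = LSB/√12 = 0.54240 µV/3.4641 = 157 nV.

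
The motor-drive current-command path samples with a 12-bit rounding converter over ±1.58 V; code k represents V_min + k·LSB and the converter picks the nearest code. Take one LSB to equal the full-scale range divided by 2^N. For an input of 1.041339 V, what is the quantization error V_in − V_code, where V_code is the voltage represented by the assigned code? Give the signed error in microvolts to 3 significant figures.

−165 µV

Range = 1.58 − (-1.58) = 3.16 V. LSB = 3.16 V / 2^12 ≈ 0.7715 mV.
(V_in − V_min)/LSB = (1.041339 − (-1.58)) × 4096/3.16 = 3397.7862 → nearest code k = 3398.
Reconstructed level: -1.58 + 3398 × 3.16/4096 V = 1.041503906 V.
e = 1.041339 − (1.041503906) = −165 µV.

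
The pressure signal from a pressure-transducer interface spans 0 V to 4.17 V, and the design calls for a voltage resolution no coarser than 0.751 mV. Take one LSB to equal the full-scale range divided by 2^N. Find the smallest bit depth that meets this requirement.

13 bits

Range is 4.17 V.
Levels needed ≥ 4.17/0.751 mV = 5553. 2^13 = 8192 suffices, so N_min = 13.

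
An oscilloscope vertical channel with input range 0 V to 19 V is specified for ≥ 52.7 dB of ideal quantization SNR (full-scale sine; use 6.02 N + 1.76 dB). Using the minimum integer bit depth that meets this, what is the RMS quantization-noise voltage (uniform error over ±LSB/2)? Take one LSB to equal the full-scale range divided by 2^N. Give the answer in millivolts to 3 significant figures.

10.7 mV

Range is 19 V.
N ≥ (52.7 − 1.76)/6.02 = 8.462 → N_min = 9.
One LSB is 19 V / 512 = 37.109 mV.
V_rms = LSB/√12 = 10.7 mV.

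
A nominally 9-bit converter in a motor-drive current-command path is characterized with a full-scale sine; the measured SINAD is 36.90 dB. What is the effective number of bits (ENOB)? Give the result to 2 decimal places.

5.84 bits

(36.90 − 1.76) / 6.02 = 35.14/6.02 = 5.8372 effective bits.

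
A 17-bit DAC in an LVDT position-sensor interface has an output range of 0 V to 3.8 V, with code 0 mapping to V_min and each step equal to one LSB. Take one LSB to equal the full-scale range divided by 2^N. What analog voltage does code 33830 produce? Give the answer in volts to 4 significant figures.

Full-scale range = 3.8 V. LSB = 3.8 V / 2^17.
V_out = 0 + 33830 × (3.8/131072) V
      = 0 + 0.980789 = 0.980789 V.

0.9808 V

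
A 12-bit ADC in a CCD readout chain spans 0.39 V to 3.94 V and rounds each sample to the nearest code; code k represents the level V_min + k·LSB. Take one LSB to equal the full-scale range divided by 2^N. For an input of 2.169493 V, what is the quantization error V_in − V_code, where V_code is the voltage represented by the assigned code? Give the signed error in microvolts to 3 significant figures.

Full-scale range = 3.94 V − (0.39 V) = 3.55 V. LSB = 3.55 V / 2^12 ≈ 0.8667 mV.
Position in LSBs: (2.169493 − (0.39)) × 4096/3.55 = 2053.1840; rounding gives k = 2053.
V_code = V_min + k × range/2^12 = 0.39 + 2053 × 3.55/4096 = 2.169333496 V.
V_in − V_code = 2.169493 − (2.169333496) = +160 µV.

+160 µV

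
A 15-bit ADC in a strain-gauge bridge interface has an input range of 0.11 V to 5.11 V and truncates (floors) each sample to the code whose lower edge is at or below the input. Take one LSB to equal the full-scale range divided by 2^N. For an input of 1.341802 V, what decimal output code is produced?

The full-scale span is 5.11 − (0.11) = 5 V. LSB = 5 V / 2^15 ≈ 152.6 µV.
(V_in − V_min) × 2^15/range = (1.341802 − (0.11)) × 32768/5 = 8072.738.
Floor → code = 8072.

8072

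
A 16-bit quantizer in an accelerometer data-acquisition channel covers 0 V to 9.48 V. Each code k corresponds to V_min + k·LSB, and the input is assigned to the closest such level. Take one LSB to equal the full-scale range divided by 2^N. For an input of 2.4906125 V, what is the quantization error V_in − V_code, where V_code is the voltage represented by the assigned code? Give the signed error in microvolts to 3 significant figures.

−28.4 µV

Span = 9.48 V. LSB = 9.48 V / 2^16 ≈ 144.7 µV.
(V_in − V_min)/LSB = (2.4906125 − (0)) × 65536/9.48 = 17217.8039 → nearest code k = 17218.
V_code = V_min + k × range/2^16 = 0 + 17218 × 9.48/65536 = 2.4906408691 V.
V_in − V_code = 2.4906125 − (2.4906408691) = −28.4 µV.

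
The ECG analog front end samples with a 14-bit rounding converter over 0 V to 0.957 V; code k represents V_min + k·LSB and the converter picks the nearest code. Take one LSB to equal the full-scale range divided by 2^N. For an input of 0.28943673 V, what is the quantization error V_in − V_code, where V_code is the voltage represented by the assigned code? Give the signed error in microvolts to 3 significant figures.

+12.0 µV

Range is 0.957 V. LSB = 0.957 V / 2^14 ≈ 58.41 µV.
(V_in − V_min)/LSB = (0.28943673 − (0)) × 16384/0.957 = 4955.2052 → nearest code k = 4955.
V_code = 0 + (4955/16384) × 0.957 = 0.28942474365 V.
e = 0.28943673 − (0.28942474365) = +12.0 µV.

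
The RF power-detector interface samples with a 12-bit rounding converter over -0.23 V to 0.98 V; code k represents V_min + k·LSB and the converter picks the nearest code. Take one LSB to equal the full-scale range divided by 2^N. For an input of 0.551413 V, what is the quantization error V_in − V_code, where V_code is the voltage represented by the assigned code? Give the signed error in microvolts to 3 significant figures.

+53.1 µV

Span: 0.98 V − (-0.23 V) = 1.21 V. LSB = 1.21 V / 2^12 ≈ 295.4 µV.
Position in LSBs: (0.551413 − (-0.23)) × 4096/1.21 = 2645.1799; rounding gives k = 2645.
V_code = -0.23 + (2645/4096) × 1.21 = 0.5513598633 V.
e = 0.551413 − (0.5513598633) = +53.1 µV.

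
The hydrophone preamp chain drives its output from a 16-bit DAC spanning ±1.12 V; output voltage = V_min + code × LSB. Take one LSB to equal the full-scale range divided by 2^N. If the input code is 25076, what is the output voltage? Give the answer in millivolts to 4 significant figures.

-262.9 mV

Full-scale range = 1.12 V − (-1.12 V) = 2.24 V. LSB = 2.24 V / 2^16.
V_out = -1.12 + 25076 × (2.24/65536) V
      = -1.12 V + 0.857090 V = -0.262910 V.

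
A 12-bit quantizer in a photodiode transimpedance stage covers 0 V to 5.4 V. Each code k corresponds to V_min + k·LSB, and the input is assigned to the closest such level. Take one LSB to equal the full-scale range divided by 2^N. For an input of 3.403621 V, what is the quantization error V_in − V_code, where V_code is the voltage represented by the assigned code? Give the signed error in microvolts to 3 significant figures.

Span = 5.4 V. LSB = 5.4 V / 2^12 ≈ 1.318 mV.
Position in LSBs: (3.403621 − (0)) × 4096/5.4 = 2581.7096; rounding gives k = 2582.
V_code = V_min + k × range/2^12 = 0 + 2582 × 5.4/4096 = 3.404003906 V.
e = 3.403621 − (3.404003906) = −383 µV.

−383 µV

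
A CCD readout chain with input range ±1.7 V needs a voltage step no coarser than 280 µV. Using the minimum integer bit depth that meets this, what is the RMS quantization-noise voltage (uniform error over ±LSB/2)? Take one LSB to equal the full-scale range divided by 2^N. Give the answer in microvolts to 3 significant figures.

59.9 µV

Full-scale range = 1.7 V − (-1.7 V) = 3.4 V.
3.4 V / 280 µV = 12140. Since 2^13 = 8192 and 2^14 = 16384, N = 14.
LSB = 3.4 V / 2^14 = 207.52 µV.
RMS noise = LSB/√12 = 59.9 µV.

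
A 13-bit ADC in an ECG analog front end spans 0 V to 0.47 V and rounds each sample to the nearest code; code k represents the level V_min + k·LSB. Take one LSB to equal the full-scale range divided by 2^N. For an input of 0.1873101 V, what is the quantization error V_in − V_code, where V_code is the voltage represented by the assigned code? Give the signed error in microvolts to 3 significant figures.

Span = 0.47 V. LSB = 0.47 V / 2^13 ≈ 57.37 µV.
(V_in − V_min)/LSB = (0.1873101 − (0)) × 8192/0.47 = 3264.7752 → nearest code k = 3265.
V_code = V_min + k × range/2^13 = 0 + 3265 × 0.47/8192 = 0.1873229980 V.
e = 0.1873101 − (0.1873229980) = −12.9 µV.

−12.9 µV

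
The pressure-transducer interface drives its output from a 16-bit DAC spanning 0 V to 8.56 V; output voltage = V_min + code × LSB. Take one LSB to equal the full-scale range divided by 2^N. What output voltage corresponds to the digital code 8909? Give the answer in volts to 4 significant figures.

V_FS = 8.56 V. LSB = 8.56 V / 2^16.
V_out = 0 + 8909 × (8.56/65536) V
      = 0 + 1.16365 = 1.16365 V.

1.164 V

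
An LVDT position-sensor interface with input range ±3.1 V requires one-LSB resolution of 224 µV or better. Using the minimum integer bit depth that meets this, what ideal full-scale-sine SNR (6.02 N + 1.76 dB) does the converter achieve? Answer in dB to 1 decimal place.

92.1 dB

Range = 3.1 − (-3.1) = 6.2 V.
Levels needed ≥ 6.2/224 µV = 27680. 2^15 = 32768 suffices, so N_min = 15.
SNR = 6.02 × 15 + 1.76 = 92.06 dB.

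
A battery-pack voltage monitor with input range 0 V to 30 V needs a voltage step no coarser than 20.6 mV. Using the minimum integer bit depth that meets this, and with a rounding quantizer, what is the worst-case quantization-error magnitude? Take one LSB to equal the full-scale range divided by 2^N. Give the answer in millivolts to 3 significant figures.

7.32 mV

Range is 30 V.
Need 2^N ≥ 30 V / 20.6 mV = 1456 → N_min = 11.
LSB = 30 V ÷ 2^11 = 30/2048 V = 14.648 mV.
|e|_max = LSB/2 = 7.32 mV.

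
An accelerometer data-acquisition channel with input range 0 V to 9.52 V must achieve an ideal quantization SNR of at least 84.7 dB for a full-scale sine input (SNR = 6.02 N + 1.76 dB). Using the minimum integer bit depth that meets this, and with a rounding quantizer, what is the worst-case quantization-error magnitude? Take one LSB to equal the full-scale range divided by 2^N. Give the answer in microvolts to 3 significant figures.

291 µV

Span = 9.52 V.
Required N = ⌈(84.7 − 1.76)/6.02⌉ = ⌈13.777⌉ = 14.
LSB = 9.52 V / 2^14 = 0.58105 mV.
|e|_max = LSB/2 = 291 µV.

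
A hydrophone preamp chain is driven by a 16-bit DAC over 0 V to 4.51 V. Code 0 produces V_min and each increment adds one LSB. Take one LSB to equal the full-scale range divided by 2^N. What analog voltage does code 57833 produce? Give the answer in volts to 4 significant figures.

V_FS = 4.51 V. LSB = 4.51 V / 2^16.
V_out = V_min + code × LSB = 0 V + 57833 × 4.51 V / 65536
      = 0 V + 3.97990 V = 3.97990 V.

3.980 V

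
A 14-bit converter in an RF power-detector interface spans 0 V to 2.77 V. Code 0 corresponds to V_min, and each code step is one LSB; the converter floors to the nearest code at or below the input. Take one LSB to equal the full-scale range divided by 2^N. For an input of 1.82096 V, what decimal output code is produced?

Full-scale range = 2.77 V. LSB = 2.77 V / 2^14 ≈ 169.1 µV.
V_in − V_min = 1.82096 − (0) = 1.82096 V.
Divide by LSB: 1.82096 × 16384/2.77 = 10770.6168.
Truncating gives code 10770.

10770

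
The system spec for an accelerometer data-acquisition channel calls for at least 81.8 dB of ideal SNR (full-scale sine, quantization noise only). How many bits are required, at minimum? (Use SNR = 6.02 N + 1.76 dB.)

14 bits

6.02 N + 1.76 ≥ 81.8 gives N ≥ 13.296, so the minimum integer is 14.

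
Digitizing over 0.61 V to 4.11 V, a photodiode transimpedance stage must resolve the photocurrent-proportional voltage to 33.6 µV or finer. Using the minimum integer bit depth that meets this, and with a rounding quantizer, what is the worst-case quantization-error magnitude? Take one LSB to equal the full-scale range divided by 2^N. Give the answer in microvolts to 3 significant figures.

Range = 4.11 − (0.61) = 3.5 V.
Required number of levels: 3.5/33.6 µV = 104170; smallest N with 2^N ≥ that is 17.
LSB = 3.5 V ÷ 2^17 = 3.5/131072 V = 26.703 µV.
Max error for round-to-nearest is LSB/2 = 13.4 µV.

13.4 µV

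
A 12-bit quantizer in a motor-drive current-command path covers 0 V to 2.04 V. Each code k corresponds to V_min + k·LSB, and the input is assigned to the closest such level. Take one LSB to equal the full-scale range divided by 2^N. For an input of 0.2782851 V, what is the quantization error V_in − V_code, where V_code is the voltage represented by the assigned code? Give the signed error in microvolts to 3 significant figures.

V_FS = 2.04 V. LSB = 2.04 V / 2^12 ≈ 498.0 µV.
Position in LSBs: (0.2782851 − (0)) × 4096/2.04 = 558.7528; rounding gives k = 559.
V_code = V_min + k × range/2^12 = 0 + 559 × 2.04/4096 = 0.2784082031 V.
V_in − V_code = 0.2782851 − (0.2784082031) = −123 µV.

−123 µV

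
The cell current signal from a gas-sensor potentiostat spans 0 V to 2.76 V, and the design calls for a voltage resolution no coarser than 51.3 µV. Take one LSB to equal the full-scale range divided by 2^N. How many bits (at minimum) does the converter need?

V_FS = 2.76 V.
Levels needed ≥ 2.76/51.3 µV = 53800. 2^16 = 65536 suffices, so N_min = 16.

16 bits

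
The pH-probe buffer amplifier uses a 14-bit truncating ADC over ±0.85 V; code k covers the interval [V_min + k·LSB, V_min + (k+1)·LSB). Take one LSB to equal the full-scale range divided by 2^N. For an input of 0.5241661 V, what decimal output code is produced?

13243

Full-scale range = 0.85 V − (-0.85 V) = 1.7 V. LSB = 1.7 V / 2^14 ≈ 103.8 µV.
V_in − V_min = 0.5241661 − (-0.85) = 1.3741661 V.
Divide by LSB: 1.3741661 × 16384/1.7 = 13243.7279.
Truncating gives code 13243.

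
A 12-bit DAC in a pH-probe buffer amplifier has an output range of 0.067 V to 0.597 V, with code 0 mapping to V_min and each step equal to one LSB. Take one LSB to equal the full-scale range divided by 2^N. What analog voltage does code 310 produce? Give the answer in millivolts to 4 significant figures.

Range = 0.597 − (0.067) = 0.53 V. LSB = 0.53 V / 2^12.
V_out = 0.067 + 310 × (0.53/4096) V
      = 0.067 V + 0.0401123 V = 0.107112 V.

107.1 mV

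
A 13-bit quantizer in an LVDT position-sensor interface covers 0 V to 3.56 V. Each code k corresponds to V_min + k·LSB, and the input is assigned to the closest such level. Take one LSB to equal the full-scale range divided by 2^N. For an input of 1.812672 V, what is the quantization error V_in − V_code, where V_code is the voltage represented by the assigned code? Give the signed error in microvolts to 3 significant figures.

Span = 3.56 V. LSB = 3.56 V / 2^13 ≈ 434.6 µV.
(1.812672 − (0)) / LSB = 1.812672 × 8192/3.56 = 4171.1823. Nearest integer: k = 4171.
V_code = 0 + (4171/8192) × 3.56 = 1.812592773 V.
e = 1.812672 − (1.812592773) = +79.2 µV.

+79.2 µV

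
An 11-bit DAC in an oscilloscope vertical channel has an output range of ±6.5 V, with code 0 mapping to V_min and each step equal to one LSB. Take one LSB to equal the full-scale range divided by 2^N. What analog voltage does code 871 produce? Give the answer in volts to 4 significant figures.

Full-scale range = 6.5 V − (-6.5 V) = 13 V. LSB = 13 V / 2^11.
V_out = -6.5 + 871 × (13/2048) V
      = -6.5 + 5.52881 = -0.971191 V.

-0.9712 V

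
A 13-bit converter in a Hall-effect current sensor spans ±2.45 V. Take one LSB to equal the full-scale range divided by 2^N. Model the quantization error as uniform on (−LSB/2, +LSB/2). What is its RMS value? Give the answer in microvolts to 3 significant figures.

173 µV

Range = 2.45 − (-2.45) = 4.9 V.
LSB = 4.9 V / 2^13 = 0.59814 mV.
σ_q = LSB/√12 = 0.59814 mV/3.4641 = 173 µV.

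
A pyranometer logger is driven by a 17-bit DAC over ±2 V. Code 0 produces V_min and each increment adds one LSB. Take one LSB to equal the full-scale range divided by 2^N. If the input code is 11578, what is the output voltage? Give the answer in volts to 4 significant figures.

-1.647 V

The full-scale span is 2 − (-2) = 4 V. LSB = 4 V / 2^17.
V_out = V_min + code × LSB = -2 V + 11578 × 4 V / 131072
      = -2 + 0.353333 = -1.64667 V.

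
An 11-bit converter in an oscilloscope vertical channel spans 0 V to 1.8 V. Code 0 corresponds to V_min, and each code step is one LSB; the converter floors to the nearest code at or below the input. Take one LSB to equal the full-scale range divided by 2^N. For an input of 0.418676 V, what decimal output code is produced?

Range is 1.8 V. LSB = 1.8 V / 2^11 ≈ 0.8789 mV.
(V_in − V_min) × 2^11/range = (0.418676 − (0)) × 2048/1.8 = 476.360.
Floor → code = 476.

476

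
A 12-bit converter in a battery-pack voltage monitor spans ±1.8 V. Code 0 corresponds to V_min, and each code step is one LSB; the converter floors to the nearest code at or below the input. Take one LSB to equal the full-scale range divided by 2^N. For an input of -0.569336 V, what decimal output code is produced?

Range = 1.8 − (-1.8) = 3.6 V. LSB = 3.6 V / 2^12 ≈ 0.8789 mV.
code = ⌊(V_in − V_min)/LSB⌋ = ⌊(V_in − V_min) × 2^12 / range⌋
     = ⌊(-0.569336 − (-1.8)) × 4096 / 3.6⌋ = ⌊1.230664 × 4096/3.6⌋
     = ⌊1400.222⌋ = 1400.

1400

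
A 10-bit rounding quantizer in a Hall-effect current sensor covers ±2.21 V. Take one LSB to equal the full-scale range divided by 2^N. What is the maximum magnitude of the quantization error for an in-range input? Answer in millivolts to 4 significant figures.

Span: 2.21 V − (-2.21 V) = 4.42 V.
LSB = 4.42 V / 2^10 = 4.31641 mV.
A rounding quantizer has |error| ≤ LSB/2 = 2.158 mV.

2.158 mV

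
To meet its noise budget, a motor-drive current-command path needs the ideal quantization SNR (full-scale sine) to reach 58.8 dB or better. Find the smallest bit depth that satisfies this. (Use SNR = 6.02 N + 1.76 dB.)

Required N = ⌈(58.8 − 1.76)/6.02⌉ = ⌈9.475⌉ = 10.

10 bits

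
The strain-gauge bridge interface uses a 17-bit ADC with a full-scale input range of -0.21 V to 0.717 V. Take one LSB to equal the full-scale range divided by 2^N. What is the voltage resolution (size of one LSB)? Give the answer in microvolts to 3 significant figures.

The full-scale span is 0.717 − (-0.21) = 0.927 V.
Number of codes = 2^17 = 131072.
Step size = 0.927/131072 V = 7.07 µV.

7.07 µV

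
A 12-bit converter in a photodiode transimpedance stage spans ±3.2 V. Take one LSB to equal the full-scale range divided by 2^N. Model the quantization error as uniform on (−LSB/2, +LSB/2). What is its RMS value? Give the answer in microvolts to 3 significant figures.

451 µV

Span: 3.2 V − (-3.2 V) = 6.4 V.
LSB = 6.4 V / 2^12 = 1.5625 mV.
σ_q = LSB/√12 = 1.5625 mV/3.4641 = 451 µV.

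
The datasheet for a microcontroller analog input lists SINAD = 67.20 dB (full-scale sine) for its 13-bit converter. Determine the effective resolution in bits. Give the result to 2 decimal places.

10.87 bits

Inverting SNR = 6.02 N + 1.76: N_eff = (67.20 − 1.76)/6.02 = 10.8704.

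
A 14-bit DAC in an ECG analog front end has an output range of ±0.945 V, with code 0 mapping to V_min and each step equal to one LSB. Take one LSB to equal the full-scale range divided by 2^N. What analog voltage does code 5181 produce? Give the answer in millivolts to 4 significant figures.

Full-scale range = 0.945 V − (-0.945 V) = 1.89 V. LSB = 1.89 V / 2^14.
V_out = -0.945 + 5181 × (1.89/16384) V
      = -0.945 V + 0.597662 V = -0.347338 V.

-347.3 mV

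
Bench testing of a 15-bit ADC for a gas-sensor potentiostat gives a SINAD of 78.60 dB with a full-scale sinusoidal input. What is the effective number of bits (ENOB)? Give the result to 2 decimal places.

ENOB = (78.60 − 1.76)/6.02 = 12.7641 bits.

12.76 bits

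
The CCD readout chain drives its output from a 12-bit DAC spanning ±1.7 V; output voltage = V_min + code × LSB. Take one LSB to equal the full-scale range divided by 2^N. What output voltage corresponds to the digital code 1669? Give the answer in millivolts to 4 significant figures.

-314.6 mV

Range = 1.7 − (-1.7) = 3.4 V. LSB = 3.4 V / 2^12.
V_out = -1.7 + 1669 × (3.4/4096) V
      = -1.7 + 1.38540 = -0.314600 V.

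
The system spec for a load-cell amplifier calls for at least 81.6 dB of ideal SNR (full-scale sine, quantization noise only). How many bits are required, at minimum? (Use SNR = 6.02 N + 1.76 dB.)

14 bits

Required N = ⌈(81.6 − 1.76)/6.02⌉ = ⌈13.262⌉ = 14.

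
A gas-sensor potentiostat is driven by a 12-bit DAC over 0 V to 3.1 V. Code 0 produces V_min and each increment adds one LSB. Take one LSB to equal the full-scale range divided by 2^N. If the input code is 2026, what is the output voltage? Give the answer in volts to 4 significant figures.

Span = 3.1 V. LSB = 3.1 V / 2^12.
Output = V_min + (2026/4096) × range = 0 + 0.494629 × 3.1 V
      = 0 + 1.53335 = 1.53335 V.

1.533 V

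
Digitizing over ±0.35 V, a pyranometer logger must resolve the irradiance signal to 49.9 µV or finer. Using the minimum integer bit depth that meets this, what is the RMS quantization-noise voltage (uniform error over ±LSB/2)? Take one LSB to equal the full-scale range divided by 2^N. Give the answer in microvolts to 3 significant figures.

The full-scale span is 0.35 − (-0.35) = 0.7 V.
Levels needed ≥ 0.7/49.9 µV = 14030. 2^14 = 16384 suffices, so N_min = 14.
LSB = 0.7 V ÷ 2^14 = 0.7/16384 V = 42.725 µV.
σ_q = LSB/√12 = 42.725 µV/3.4641 = 12.3 µV.

12.3 µV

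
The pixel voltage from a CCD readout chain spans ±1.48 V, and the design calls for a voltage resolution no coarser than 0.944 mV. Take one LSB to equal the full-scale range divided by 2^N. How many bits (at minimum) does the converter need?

Full-scale range = 1.48 V − (-1.48 V) = 2.96 V.
Need 2^N ≥ 2.96 V / 0.944 mV = 3136 → N_min = 12.

12 bits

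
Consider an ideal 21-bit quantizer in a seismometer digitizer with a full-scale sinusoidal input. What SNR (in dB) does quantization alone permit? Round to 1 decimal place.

128.2 dB

SNR = 6.02·21 + 1.76 = 128.18 dB.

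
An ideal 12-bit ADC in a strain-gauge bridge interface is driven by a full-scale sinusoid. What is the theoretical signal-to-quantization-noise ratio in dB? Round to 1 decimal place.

74.0 dB

Ideal quantization SNR: 6.02 × 12 + 1.76 dB = 74.0 dB.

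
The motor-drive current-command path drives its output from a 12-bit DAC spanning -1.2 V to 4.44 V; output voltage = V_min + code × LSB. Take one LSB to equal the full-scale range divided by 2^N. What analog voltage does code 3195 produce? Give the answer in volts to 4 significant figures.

3.199 V

Span: 4.44 V − (-1.2 V) = 5.64 V. LSB = 5.64 V / 2^12.
Output = V_min + (3195/4096) × range = -1.2 + 0.780029 × 5.64 V
      = -1.2 V + 4.39937 V = 3.19937 V.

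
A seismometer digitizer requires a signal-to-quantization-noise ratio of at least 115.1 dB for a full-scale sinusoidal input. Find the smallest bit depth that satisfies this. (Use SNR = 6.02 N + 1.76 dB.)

19 bits

N ≥ (115.1 − 1.76)/6.02 = 18.827 → N_min = 19.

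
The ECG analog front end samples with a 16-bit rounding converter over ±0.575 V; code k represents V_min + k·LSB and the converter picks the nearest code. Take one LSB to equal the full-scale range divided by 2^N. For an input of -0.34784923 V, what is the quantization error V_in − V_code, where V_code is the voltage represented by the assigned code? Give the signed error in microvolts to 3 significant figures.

−3.01 µV

Full-scale range = 0.575 V − (-0.575 V) = 1.15 V. LSB = 1.15 V / 2^16 ≈ 17.55 µV.
(-0.34784923 − (-0.575)) / LSB = 0.22715077 × 65536/1.15 = 12944.8286. Nearest integer: k = 12945.
V_code = -0.575 + (12945/65536) × 1.15 = -0.34784622192 V.
V_in − V_code = -0.34784923 − (-0.34784622192) = −3.01 µV.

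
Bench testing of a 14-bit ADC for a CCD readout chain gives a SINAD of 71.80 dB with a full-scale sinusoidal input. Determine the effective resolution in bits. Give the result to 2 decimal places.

(71.80 − 1.76) / 6.02 = 70.04/6.02 = 11.6346 effective bits.

11.63 bits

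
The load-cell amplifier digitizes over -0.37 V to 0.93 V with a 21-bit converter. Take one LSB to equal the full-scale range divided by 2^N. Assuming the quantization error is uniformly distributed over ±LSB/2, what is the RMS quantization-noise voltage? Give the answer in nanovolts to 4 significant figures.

178.9 nV

Full-scale range = 0.93 V − (-0.37 V) = 1.3 V.
One LSB is 1.3 V / 2097152 = 0.619888 µV.
σ_q = LSB/√12 = 0.619888 µV/3.4641 = 178.9 nV.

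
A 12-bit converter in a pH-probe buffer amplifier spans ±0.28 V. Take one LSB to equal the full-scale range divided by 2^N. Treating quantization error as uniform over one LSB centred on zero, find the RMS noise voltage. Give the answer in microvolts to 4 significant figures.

39.47 µV

The full-scale span is 0.28 − (-0.28) = 0.56 V.
LSB = 0.56 V ÷ 2^12 = 0.56/4096 V = 136.719 µV.
V_rms = LSB/√12 = 136.719 µV / √12 = 39.47 µV.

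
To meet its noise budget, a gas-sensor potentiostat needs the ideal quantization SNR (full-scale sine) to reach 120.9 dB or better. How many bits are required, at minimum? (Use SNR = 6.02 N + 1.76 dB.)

20 bits

Required N = ⌈(120.9 − 1.76)/6.02⌉ = ⌈19.791⌉ = 20.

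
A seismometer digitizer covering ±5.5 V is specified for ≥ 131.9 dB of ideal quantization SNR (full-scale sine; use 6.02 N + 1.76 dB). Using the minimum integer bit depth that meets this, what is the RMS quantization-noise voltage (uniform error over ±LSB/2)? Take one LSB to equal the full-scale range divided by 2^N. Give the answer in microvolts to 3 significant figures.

Full-scale range = 5.5 V − (-5.5 V) = 11 V.
Solving 6.02 N ≥ 131.9 − 1.76: N ≥ 21.618. Round up → N = 22.
LSB = 11 V ÷ 2^22 = 11/4194304 V = 2.6226 µV.
V_rms = LSB/√12 = 0.757 µV.

0.757 µV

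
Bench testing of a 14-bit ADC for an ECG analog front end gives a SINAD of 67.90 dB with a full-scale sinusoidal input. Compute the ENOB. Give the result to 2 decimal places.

10.99 bits

(67.90 − 1.76) / 6.02 = 66.14/6.02 = 10.9867 effective bits.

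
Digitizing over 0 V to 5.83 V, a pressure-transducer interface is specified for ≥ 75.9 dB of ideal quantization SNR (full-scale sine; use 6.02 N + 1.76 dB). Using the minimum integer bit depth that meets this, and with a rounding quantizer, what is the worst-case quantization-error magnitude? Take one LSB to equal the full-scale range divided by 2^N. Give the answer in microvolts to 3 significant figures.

356 µV

Span = 5.83 V.
Solving 6.02 N ≥ 75.9 − 1.76: N ≥ 12.316. Round up → N = 13.
LSB = 5.83 V ÷ 2^13 = 5.83/8192 V = 0.71167 mV.
Half an LSB is 356 µV.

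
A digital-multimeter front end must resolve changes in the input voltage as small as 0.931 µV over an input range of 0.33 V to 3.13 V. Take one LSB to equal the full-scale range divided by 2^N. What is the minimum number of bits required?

Span: 3.13 V − (0.33 V) = 2.8 V.
2.8 V / 0.931 µV = 3.008e6. Since 2^21 = 2097152 and 2^22 = 4194304, N = 22.

22 bits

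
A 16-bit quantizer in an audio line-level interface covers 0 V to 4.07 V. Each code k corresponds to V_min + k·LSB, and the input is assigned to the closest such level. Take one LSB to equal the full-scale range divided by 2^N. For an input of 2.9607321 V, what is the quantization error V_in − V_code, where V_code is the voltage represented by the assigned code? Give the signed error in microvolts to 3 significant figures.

+20.7 µV

Span = 4.07 V. LSB = 4.07 V / 2^16 ≈ 62.10 µV.
(2.9607321 − (0)) / LSB = 2.9607321 × 65536/4.07 = 47674.3339. Nearest integer: k = 47674.
Reconstructed level: 0 + 47674 × 4.07/65536 V = 2.9607113647 V.
e = 2.9607321 − (2.9607113647) = +20.7 µV.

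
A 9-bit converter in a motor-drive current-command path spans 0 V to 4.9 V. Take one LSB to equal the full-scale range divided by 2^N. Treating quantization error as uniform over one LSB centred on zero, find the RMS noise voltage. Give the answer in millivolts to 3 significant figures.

Range is 4.9 V.
LSB = 4.9 V ÷ 2^9 = 4.9/512 V = 9.5703 mV.
V_rms = LSB/√12 = 9.5703 mV / √12 = 2.76 mV.

2.76 mV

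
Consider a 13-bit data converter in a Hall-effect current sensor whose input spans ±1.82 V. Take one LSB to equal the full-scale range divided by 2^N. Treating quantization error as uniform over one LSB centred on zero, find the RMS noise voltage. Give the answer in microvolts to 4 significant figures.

Full-scale range = 1.82 V − (-1.82 V) = 3.64 V.
LSB = 3.64 V ÷ 2^13 = 3.64/8192 V = 444.336 µV.
σ_q = LSB/√12 = 444.336 µV/3.4641 = 128.3 µV.

128.3 µV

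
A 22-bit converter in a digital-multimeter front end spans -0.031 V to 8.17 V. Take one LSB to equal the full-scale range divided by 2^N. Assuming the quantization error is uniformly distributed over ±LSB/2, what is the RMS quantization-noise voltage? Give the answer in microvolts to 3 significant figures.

0.564 µV

The full-scale span is 8.17 − (-0.031) = 8.201 V.
Step size = 8.201/4194304 V = 1.9553 µV.
V_rms = LSB/√12 = 1.9553 µV / √12 = 0.564 µV.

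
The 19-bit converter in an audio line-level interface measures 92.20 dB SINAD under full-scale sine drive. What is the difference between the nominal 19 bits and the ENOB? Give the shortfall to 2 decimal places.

3.98 bits

Effective bits = (92.20 − 1.76)/6.02 = 15.0233.
Lost resolution: 19 − 15.0233 = 3.9767 bits.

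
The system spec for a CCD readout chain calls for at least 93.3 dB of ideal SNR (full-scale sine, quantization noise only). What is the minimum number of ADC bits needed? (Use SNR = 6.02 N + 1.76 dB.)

N ≥ (93.3 − 1.76)/6.02 = 15.206 → N_min = 16.

16 bits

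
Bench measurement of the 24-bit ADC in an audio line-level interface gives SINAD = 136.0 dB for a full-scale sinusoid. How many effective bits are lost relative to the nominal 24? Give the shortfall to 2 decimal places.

1.70 bits

N_eff = (136.0 − 1.76)/6.02 = 22.2990 bits.
Shortfall = 24 − 22.2990 = 1.7010 bits.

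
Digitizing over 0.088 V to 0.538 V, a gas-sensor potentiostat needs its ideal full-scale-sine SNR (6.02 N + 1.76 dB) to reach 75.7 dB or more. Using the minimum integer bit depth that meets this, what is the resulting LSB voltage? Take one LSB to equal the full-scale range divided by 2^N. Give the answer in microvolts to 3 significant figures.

Range = 0.538 − (0.088) = 0.45 V.
Required N = ⌈(75.7 − 1.76)/6.02⌉ = ⌈12.282⌉ = 13.
One LSB is 0.45 V / 8192 = 54.9 µV.

54.9 µV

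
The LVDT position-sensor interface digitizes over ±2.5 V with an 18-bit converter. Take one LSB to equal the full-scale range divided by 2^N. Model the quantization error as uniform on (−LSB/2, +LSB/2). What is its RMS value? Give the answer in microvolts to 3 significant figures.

5.51 µV

Full-scale range = 2.5 V − (-2.5 V) = 5 V.
LSB = 5 V / 2^18 = 19.073 µV.
For a uniform distribution on [−LSB/2, +LSB/2], V_rms = LSB/√12 = 19.073 µV/3.4641 = 5.51 µV.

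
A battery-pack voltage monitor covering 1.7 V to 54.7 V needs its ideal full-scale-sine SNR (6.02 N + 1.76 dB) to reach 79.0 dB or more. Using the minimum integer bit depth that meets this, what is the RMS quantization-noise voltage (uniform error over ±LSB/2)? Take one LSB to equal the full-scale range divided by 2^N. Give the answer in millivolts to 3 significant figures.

1.87 mV

The full-scale span is 54.7 − (1.7) = 53 V.
6.02 N + 1.76 ≥ 79.0 gives N ≥ 12.831, so the minimum integer is 13.
LSB = 53 V ÷ 2^13 = 53/8192 V = 6.4697 mV.
σ_q = LSB/√12 = 6.4697 mV/3.4641 = 1.87 mV.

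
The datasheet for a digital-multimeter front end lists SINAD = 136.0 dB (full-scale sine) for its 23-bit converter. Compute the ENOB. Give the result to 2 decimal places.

Inverting SNR = 6.02 N + 1.76: N_eff = (136.0 − 1.76)/6.02 = 22.2990.

22.30 bits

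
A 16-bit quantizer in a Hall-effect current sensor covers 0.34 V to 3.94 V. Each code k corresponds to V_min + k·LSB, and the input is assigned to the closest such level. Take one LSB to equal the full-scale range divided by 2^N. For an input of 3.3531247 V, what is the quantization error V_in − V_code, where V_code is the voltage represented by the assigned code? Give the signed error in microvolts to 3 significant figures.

+14.3 µV

Range = 3.94 − (0.34) = 3.6 V. LSB = 3.6 V / 2^16 ≈ 54.93 µV.
Position in LSBs: (3.3531247 − (0.34)) × 65536/3.6 = 54852.2612; rounding gives k = 54852.
Reconstructed level: 0.34 + 54852 × 3.6/65536 V = 3.3531103516 V.
Error = V_in − V_code = 3.3531247 − (3.3531103516) = +14.3 µV.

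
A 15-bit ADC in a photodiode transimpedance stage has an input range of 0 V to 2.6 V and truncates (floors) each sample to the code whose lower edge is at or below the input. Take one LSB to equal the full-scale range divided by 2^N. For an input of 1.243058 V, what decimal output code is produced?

15666

Full-scale range = 2.6 V. LSB = 2.6 V / 2^15 ≈ 79.35 µV.
V_in − V_min = 1.243058 − (0) = 1.243058 V.
Divide by LSB: 1.243058 × 32768/2.6 = 15666.3556.
Truncating gives code 15666.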